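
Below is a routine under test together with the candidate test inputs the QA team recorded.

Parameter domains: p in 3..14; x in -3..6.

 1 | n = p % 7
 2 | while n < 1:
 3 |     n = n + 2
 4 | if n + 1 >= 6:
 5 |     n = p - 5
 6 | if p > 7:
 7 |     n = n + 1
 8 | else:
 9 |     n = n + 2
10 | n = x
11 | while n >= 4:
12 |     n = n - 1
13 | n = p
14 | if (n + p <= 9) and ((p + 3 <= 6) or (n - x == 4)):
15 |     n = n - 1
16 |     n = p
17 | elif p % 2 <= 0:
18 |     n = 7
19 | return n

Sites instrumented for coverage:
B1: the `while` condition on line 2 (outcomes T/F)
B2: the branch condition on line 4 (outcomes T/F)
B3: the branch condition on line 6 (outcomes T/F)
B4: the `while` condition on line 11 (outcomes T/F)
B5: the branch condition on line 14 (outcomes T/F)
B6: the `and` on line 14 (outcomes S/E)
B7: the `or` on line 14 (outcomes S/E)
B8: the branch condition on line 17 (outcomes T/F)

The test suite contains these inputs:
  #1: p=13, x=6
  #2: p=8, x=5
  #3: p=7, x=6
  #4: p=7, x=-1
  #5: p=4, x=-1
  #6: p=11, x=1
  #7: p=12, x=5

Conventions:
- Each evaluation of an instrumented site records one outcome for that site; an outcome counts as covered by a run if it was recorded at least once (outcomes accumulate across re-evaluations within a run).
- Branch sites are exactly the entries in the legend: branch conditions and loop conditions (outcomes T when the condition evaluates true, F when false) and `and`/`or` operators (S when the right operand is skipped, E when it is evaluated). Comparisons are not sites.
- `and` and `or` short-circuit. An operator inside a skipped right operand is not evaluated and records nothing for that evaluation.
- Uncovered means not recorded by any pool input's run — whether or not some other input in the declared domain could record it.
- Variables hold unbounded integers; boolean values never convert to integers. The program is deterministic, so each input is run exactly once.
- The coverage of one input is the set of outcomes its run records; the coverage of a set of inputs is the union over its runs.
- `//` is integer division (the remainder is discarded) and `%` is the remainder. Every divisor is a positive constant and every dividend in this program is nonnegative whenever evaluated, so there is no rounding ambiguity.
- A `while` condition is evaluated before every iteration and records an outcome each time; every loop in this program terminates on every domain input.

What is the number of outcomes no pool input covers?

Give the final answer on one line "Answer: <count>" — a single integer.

input #1 (p=13, x=6): events B1->F, B2->T, B3->T, B4->T, B4->T, B4->T, B4->F, B6->S, B5->F, B8->F; covers B1=F, B2=T, B3=T, B4=T, B4=F, B5=F, B6=S, B8=F
input #2 (p=8, x=5): events B1->F, B2->F, B3->T, B4->T, B4->T, B4->F, B6->S, B5->F, B8->T; covers B1=F, B2=F, B3=T, B4=T, B4=F, B5=F, B6=S, B8=T
input #3 (p=7, x=6): events B1->T, B1->F, B2->F, B3->F, B4->T, B4->T, B4->T, B4->F, B6->S, B5->F, B8->F; covers B1=T, B1=F, B2=F, B3=F, B4=T, B4=F, B5=F, B6=S, B8=F
input #4 (p=7, x=-1): events B1->T, B1->F, B2->F, B3->F, B4->F, B6->S, B5->F, B8->F; covers B1=T, B1=F, B2=F, B3=F, B4=F, B5=F, B6=S, B8=F
input #5 (p=4, x=-1): events B1->F, B2->F, B3->F, B4->F, B6->E, B7->E, B5->F, B8->T; covers B1=F, B2=F, B3=F, B4=F, B5=F, B6=E, B7=E, B8=T
input #6 (p=11, x=1): events B1->F, B2->F, B3->T, B4->F, B6->S, B5->F, B8->F; covers B1=F, B2=F, B3=T, B4=F, B5=F, B6=S, B8=F
input #7 (p=12, x=5): events B1->F, B2->T, B3->T, B4->T, B4->T, B4->F, B6->S, B5->F, B8->T; covers B1=F, B2=T, B3=T, B4=T, B4=F, B5=F, B6=S, B8=T
union over the pool: B1=T, B1=F, B2=T, B2=F, B3=T, B3=F, B4=T, B4=F, B5=F, B6=S, B6=E, B7=E, B8=T, B8=F
uncovered (2 of 16): B5=T, B7=S

Answer: 2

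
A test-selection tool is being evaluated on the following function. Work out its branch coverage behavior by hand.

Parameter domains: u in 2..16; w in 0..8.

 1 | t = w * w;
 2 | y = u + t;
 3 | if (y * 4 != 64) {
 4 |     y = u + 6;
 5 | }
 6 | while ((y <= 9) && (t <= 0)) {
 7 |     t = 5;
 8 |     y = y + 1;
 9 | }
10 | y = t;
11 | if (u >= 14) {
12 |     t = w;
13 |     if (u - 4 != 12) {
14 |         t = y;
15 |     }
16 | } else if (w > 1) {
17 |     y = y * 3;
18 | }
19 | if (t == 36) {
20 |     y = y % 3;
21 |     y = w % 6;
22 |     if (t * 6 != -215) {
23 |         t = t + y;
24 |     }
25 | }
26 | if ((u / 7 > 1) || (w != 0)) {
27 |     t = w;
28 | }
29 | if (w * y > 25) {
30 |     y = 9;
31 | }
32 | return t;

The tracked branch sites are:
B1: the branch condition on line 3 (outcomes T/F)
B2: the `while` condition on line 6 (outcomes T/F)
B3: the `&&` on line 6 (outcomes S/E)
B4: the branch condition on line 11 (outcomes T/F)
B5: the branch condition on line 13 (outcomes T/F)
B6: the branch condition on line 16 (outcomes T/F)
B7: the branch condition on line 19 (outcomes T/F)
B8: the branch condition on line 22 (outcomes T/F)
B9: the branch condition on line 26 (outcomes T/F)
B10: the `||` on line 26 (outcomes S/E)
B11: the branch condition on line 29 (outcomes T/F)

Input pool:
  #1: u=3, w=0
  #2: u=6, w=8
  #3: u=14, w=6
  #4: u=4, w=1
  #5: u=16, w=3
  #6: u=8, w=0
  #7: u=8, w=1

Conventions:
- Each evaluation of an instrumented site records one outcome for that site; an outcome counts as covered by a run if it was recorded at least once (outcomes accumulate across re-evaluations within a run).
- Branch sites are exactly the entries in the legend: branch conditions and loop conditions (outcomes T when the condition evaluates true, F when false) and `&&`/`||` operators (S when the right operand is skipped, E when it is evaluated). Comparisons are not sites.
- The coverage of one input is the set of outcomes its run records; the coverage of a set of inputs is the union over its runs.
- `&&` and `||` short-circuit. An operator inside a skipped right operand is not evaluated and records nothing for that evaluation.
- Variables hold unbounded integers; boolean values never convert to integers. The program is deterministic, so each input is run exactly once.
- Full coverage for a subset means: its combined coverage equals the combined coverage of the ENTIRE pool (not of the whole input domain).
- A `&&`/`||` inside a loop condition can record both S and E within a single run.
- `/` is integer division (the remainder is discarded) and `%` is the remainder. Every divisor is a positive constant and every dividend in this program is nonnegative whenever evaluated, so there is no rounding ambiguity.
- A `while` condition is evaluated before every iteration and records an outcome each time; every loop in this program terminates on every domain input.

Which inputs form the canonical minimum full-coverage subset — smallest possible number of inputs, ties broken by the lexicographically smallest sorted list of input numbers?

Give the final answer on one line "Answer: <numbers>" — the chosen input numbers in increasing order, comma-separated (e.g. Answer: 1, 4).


input #1 (u=3, w=0): events B1->T, B3->E, B2->T, B3->S, B2->F, B4->F, B6->F, B7->F, B10->E, B9->F, B11->F; covers B1=T, B2=T, B2=F, B3=S, B3=E, B4=F, B6=F, B7=F, B9=F, B10=E, B11=F
input #2 (u=6, w=8): events B1->T, B3->S, B2->F, B4->F, B6->T, B7->F, B10->E, B9->T, B11->T; covers B1=T, B2=F, B3=S, B4=F, B6=T, B7=F, B9=T, B10=E, B11=T
input #3 (u=14, w=6): events B1->T, B3->S, B2->F, B4->T, B5->T, B7->T, B8->T, B10->S, B9->T, B11->F; covers B1=T, B2=F, B3=S, B4=T, B5=T, B7=T, B8=T, B9=T, B10=S, B11=F
input #4 (u=4, w=1): events B1->T, B3->S, B2->F, B4->F, B6->F, B7->F, B10->E, B9->T, B11->F; covers B1=T, B2=F, B3=S, B4=F, B6=F, B7=F, B9=T, B10=E, B11=F
input #5 (u=16, w=3): events B1->T, B3->S, B2->F, B4->T, B5->F, B7->F, B10->S, B9->T, B11->T; covers B1=T, B2=F, B3=S, B4=T, B5=F, B7=F, B9=T, B10=S, B11=T
input #6 (u=8, w=0): events B1->T, B3->S, B2->F, B4->F, B6->F, B7->F, B10->E, B9->F, B11->F; covers B1=T, B2=F, B3=S, B4=F, B6=F, B7=F, B9=F, B10=E, B11=F
input #7 (u=8, w=1): events B1->T, B3->S, B2->F, B4->F, B6->F, B7->F, B10->E, B9->T, B11->F; covers B1=T, B2=F, B3=S, B4=F, B6=F, B7=F, B9=T, B10=E, B11=F
together the pool reaches 20 outcomes: B1=T, B2=T, B2=F, B3=S, B3=E, B4=T, B4=F, B5=T, B5=F, B6=T, B6=F, B7=T, B7=F, B8=T, B9=T, B9=F, B10=S, B10=E, B11=T, B11=F
every size-1 subset falls short of the 20 outcomes (best: 11/20)
every size-2 subset falls short of the 20 outcomes (best: 17/20)
every size-3 subset falls short of the 20 outcomes (best: 19/20)
size 4: inputs {1, 2, 3, 5} cover all 20 outcomes, and no lexicographically smaller subset of this size does
Answer: 1, 2, 3, 5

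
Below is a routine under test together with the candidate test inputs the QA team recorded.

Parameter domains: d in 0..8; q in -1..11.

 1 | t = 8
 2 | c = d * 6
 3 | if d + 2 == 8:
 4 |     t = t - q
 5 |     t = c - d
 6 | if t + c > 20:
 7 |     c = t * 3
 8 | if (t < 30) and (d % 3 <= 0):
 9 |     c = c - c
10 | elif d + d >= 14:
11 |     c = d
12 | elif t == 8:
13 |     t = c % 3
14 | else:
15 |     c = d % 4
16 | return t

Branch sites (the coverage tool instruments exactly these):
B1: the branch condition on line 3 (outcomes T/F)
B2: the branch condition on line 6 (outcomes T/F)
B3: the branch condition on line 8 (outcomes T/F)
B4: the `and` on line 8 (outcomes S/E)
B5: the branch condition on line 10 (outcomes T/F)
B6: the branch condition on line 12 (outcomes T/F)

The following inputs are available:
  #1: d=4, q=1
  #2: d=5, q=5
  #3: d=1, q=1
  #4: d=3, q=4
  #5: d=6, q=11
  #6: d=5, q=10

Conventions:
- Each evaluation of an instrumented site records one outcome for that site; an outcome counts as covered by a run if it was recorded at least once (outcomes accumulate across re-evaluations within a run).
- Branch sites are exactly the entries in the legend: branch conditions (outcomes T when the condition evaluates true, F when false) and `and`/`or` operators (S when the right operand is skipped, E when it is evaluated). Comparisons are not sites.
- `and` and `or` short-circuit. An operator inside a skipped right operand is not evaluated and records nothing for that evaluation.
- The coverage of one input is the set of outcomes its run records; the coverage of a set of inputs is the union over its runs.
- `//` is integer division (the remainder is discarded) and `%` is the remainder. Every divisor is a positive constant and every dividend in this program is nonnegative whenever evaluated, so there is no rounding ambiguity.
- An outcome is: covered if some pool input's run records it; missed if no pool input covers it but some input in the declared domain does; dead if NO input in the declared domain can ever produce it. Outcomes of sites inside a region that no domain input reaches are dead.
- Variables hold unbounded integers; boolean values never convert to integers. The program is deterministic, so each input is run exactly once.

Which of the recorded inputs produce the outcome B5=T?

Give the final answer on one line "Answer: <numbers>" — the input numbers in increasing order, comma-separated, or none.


input #1 (d=4, q=1): misses B5=T
input #2 (d=5, q=5): misses B5=T
input #3 (d=1, q=1): misses B5=T
input #4 (d=3, q=4): misses B5=T
input #5 (d=6, q=11): misses B5=T
input #6 (d=5, q=10): misses B5=T
Answer: none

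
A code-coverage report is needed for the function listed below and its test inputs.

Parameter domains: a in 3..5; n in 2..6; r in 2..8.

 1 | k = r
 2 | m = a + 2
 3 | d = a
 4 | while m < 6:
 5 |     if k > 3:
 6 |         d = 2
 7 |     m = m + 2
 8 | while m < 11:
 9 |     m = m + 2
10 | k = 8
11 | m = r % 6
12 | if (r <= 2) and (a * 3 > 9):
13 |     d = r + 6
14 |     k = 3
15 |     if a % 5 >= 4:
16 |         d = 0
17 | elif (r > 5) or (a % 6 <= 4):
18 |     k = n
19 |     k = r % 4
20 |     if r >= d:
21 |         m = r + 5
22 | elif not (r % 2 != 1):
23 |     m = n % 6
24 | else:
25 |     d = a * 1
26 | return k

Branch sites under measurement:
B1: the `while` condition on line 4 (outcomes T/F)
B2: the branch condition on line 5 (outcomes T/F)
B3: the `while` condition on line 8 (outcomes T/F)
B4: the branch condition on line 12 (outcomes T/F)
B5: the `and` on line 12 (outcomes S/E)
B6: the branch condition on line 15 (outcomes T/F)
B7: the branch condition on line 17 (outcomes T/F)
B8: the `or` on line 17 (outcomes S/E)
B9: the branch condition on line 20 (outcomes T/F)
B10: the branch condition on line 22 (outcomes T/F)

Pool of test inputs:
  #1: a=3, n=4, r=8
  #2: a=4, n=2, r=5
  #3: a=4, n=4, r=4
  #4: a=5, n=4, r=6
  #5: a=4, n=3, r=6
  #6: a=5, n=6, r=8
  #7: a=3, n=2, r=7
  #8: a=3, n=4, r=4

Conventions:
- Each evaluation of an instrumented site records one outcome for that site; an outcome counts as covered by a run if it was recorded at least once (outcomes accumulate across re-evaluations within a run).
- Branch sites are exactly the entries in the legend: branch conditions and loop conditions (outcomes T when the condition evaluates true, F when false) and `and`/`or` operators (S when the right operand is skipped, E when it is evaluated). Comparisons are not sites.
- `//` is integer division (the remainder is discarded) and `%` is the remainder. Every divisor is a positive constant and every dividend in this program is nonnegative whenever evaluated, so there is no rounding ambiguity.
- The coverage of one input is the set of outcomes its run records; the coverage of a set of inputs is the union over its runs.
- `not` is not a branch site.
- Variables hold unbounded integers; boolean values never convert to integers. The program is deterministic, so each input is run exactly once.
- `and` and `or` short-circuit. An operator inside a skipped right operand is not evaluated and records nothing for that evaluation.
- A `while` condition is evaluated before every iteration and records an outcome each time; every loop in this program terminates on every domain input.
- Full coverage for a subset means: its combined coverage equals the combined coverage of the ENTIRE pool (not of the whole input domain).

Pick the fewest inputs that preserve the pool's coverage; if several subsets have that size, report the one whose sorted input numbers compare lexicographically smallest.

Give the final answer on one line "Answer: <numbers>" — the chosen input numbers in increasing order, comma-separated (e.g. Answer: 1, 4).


input #1 (a=3, n=4, r=8): covers B1=T, B1=F, B2=T, B3=T, B3=F, B4=F, B5=S, B7=T, B8=S, B9=T
input #2 (a=4, n=2, r=5): covers B1=F, B3=T, B3=F, B4=F, B5=S, B7=T, B8=E, B9=T
input #3 (a=4, n=4, r=4): covers B1=F, B3=T, B3=F, B4=F, B5=S, B7=T, B8=E, B9=T
input #4 (a=5, n=4, r=6): covers B1=F, B3=T, B3=F, B4=F, B5=S, B7=T, B8=S, B9=T
input #5 (a=4, n=3, r=6): covers B1=F, B3=T, B3=F, B4=F, B5=S, B7=T, B8=S, B9=T
input #6 (a=5, n=6, r=8): covers B1=F, B3=T, B3=F, B4=F, B5=S, B7=T, B8=S, B9=T
input #7 (a=3, n=2, r=7): covers B1=T, B1=F, B2=T, B3=T, B3=F, B4=F, B5=S, B7=T, B8=S, B9=T
input #8 (a=3, n=4, r=4): covers B1=T, B1=F, B2=T, B3=T, B3=F, B4=F, B5=S, B7=T, B8=E, B9=T
together the pool reaches 11 outcomes: B1=T, B1=F, B2=T, B3=T, B3=F, B4=F, B5=S, B7=T, B8=S, B8=E, B9=T
checked all size-1 subsets: none covers 11 outcomes (max 10/11)
at size 2, {1, 2} reaches all 11 outcomes; every lexicographically earlier size-2 subset fails
Answer: 1, 2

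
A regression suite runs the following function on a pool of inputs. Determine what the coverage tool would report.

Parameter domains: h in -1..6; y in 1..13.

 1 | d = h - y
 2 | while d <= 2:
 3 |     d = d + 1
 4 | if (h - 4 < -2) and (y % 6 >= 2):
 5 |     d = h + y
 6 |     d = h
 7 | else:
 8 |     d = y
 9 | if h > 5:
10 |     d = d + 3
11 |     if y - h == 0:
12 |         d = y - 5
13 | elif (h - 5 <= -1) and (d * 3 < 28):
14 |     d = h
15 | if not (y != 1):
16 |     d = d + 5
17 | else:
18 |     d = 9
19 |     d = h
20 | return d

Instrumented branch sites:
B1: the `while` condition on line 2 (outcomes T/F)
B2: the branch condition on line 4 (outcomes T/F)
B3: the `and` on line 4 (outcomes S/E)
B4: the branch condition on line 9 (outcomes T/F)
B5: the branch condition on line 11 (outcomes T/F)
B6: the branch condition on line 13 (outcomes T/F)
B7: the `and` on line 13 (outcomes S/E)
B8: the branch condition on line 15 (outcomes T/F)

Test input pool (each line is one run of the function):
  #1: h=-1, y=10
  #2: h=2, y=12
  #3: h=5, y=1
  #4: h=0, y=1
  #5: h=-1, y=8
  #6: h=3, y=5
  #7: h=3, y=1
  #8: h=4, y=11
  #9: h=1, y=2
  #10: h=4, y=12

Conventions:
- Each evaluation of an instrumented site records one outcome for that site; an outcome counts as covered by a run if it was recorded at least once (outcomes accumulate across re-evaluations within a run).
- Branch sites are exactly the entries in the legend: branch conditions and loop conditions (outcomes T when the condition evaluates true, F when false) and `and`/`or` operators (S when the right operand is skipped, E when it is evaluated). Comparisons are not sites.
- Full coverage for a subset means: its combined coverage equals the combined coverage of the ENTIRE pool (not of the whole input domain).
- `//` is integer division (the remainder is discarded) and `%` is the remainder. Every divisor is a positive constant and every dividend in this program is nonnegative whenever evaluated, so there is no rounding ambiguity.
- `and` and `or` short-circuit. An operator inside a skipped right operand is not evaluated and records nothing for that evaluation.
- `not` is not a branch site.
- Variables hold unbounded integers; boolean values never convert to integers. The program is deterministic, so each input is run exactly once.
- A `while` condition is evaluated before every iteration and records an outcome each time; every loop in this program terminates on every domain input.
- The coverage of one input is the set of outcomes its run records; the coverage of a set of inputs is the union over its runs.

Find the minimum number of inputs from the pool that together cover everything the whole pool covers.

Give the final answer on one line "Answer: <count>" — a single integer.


#1 (h=-1, y=10) -> B1->T, B1->T, B1->T, B1->T, B1->T, B1->T, B1->T, B1->T, B1->T, B1->T, B1->T, B1->T, B1->T, B1->T, ...; covered: B1=T, B1=F, B2=T, B3=E, B4=F, B6=T, B7=E, B8=F
#2 (h=2, y=12) -> B1->T, B1->T, B1->T, B1->T, B1->T, B1->T, B1->T, B1->T, B1->T, B1->T, B1->T, B1->T, B1->T, B1->F, ...; covered: B1=T, B1=F, B2=F, B3=S, B4=F, B6=F, B7=E, B8=F
#3 (h=5, y=1) -> B1->F, B3->S, B2->F, B4->F, B7->S, B6->F, B8->T; covered: B1=F, B2=F, B3=S, B4=F, B6=F, B7=S, B8=T
#4 (h=0, y=1) -> B1->T, B1->T, B1->T, B1->T, B1->F, B3->E, B2->F, B4->F, B7->E, B6->T, B8->T; covered: B1=T, B1=F, B2=F, B3=E, B4=F, B6=T, B7=E, B8=T
#5 (h=-1, y=8) -> B1->T, B1->T, B1->T, B1->T, B1->T, B1->T, B1->T, B1->T, B1->T, B1->T, B1->T, B1->T, B1->F, B3->E, ...; covered: B1=T, B1=F, B2=T, B3=E, B4=F, B6=T, B7=E, B8=F
#6 (h=3, y=5) -> B1->T, B1->T, B1->T, B1->T, B1->T, B1->F, B3->S, B2->F, B4->F, B7->E, B6->T, B8->F; covered: B1=T, B1=F, B2=F, B3=S, B4=F, B6=T, B7=E, B8=F
#7 (h=3, y=1) -> B1->T, B1->F, B3->S, B2->F, B4->F, B7->E, B6->T, B8->T; covered: B1=T, B1=F, B2=F, B3=S, B4=F, B6=T, B7=E, B8=T
#8 (h=4, y=11) -> B1->T, B1->T, B1->T, B1->T, B1->T, B1->T, B1->T, B1->T, B1->T, B1->T, B1->F, B3->S, B2->F, B4->F, ...; covered: B1=T, B1=F, B2=F, B3=S, B4=F, B6=F, B7=E, B8=F
#9 (h=1, y=2) -> B1->T, B1->T, B1->T, B1->T, B1->F, B3->E, B2->T, B4->F, B7->E, B6->T, B8->F; covered: B1=T, B1=F, B2=T, B3=E, B4=F, B6=T, B7=E, B8=F
#10 (h=4, y=12) -> B1->T, B1->T, B1->T, B1->T, B1->T, B1->T, B1->T, B1->T, B1->T, B1->T, B1->T, B1->F, B3->S, B2->F, ...; covered: B1=T, B1=F, B2=F, B3=S, B4=F, B6=F, B7=E, B8=F
pool-wide coverage (13 outcomes): B1=T, B1=F, B2=T, B2=F, B3=S, B3=E, B4=F, B6=T, B6=F, B7=S, B7=E, B8=T, B8=F
no size-1 subset reaches all 13 outcomes (best union: 8/13)
inputs {1, 3} (size 2) cover everything; no size-2 subset with a lexicographically smaller index list covers all 13
Answer: 2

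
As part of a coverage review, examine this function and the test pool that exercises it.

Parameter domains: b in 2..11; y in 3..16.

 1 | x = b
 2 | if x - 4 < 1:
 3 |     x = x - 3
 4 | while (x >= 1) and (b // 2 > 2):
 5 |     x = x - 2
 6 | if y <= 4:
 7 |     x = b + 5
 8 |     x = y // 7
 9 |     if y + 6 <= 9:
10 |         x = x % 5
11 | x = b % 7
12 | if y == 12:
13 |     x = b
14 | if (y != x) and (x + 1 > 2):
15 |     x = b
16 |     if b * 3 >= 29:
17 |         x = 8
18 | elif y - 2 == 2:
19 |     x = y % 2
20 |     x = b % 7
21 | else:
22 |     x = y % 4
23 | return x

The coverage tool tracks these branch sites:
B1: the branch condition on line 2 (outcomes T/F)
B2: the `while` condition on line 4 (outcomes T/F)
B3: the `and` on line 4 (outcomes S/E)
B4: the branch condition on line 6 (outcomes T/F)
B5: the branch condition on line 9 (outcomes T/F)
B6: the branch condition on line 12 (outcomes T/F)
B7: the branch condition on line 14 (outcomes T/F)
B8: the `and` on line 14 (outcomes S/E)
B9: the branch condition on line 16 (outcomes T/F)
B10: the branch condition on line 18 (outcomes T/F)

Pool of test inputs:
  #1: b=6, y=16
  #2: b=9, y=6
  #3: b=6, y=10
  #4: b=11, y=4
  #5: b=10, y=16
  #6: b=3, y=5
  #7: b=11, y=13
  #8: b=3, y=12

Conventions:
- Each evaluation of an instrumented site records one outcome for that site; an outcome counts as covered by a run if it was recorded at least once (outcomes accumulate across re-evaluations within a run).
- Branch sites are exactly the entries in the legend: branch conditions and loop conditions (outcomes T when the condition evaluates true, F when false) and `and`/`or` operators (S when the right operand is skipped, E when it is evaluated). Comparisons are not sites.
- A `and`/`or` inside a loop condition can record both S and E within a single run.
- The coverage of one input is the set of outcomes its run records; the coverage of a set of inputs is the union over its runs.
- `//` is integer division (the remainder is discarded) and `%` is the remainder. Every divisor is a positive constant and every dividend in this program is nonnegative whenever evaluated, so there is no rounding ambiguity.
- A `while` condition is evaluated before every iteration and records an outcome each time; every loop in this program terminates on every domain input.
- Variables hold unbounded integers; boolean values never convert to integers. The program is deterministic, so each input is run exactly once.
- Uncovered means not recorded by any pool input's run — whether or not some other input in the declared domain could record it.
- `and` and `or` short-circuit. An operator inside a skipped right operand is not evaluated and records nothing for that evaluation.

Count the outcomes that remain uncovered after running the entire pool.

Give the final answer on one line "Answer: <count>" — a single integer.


input #1 (b=6, y=16): covers B1=F, B2=T, B2=F, B3=S, B3=E, B4=F, B6=F, B7=T, B8=E, B9=F
input #2 (b=9, y=6): covers B1=F, B2=T, B2=F, B3=S, B3=E, B4=F, B6=F, B7=T, B8=E, B9=F
input #3 (b=6, y=10): covers B1=F, B2=T, B2=F, B3=S, B3=E, B4=F, B6=F, B7=T, B8=E, B9=F
input #4 (b=11, y=4): covers B1=F, B2=T, B2=F, B3=S, B3=E, B4=T, B5=F, B6=F, B7=F, B8=S, B10=T
input #5 (b=10, y=16): covers B1=F, B2=T, B2=F, B3=S, B3=E, B4=F, B6=F, B7=T, B8=E, B9=T
input #6 (b=3, y=5): covers B1=T, B2=F, B3=S, B4=F, B6=F, B7=T, B8=E, B9=F
input #7 (b=11, y=13): covers B1=F, B2=T, B2=F, B3=S, B3=E, B4=F, B6=F, B7=T, B8=E, B9=T
input #8 (b=3, y=12): covers B1=T, B2=F, B3=S, B4=F, B6=T, B7=T, B8=E, B9=F
union over the pool: B1=T, B1=F, B2=T, B2=F, B3=S, B3=E, B4=T, B4=F, B5=F, B6=T, B6=F, B7=T, B7=F, B8=S, B8=E, B9=T, B9=F, B10=T
uncovered (2 of 20): B5=T, B10=F
Answer: 2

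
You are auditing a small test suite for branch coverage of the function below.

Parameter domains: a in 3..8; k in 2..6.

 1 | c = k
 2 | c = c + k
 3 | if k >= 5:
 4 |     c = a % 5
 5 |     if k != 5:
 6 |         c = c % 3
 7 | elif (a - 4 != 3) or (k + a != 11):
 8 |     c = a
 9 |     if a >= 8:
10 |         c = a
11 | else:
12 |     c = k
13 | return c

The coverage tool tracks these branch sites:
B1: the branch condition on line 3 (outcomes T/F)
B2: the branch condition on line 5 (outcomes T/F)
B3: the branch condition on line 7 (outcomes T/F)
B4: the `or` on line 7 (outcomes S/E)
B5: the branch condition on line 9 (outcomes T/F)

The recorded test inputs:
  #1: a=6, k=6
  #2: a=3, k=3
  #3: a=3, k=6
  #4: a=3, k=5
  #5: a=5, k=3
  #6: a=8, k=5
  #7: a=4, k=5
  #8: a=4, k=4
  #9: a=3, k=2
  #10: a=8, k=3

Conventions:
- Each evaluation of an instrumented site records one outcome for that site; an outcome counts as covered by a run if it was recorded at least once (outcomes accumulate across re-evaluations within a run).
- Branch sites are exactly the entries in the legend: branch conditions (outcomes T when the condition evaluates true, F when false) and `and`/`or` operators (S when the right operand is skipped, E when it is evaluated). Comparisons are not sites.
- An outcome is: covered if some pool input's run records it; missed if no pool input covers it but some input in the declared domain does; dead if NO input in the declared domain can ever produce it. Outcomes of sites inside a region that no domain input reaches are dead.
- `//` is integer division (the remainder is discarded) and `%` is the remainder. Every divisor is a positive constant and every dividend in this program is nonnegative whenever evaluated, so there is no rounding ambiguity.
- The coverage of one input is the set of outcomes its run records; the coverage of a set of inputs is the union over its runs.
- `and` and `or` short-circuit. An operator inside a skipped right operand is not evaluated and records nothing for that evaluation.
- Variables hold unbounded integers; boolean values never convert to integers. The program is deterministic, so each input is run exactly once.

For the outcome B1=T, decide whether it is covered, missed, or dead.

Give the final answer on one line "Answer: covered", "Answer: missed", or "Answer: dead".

B1=T is recorded by pool input(s) 1, 3, 4, 6, 7 -> covered

Answer: covered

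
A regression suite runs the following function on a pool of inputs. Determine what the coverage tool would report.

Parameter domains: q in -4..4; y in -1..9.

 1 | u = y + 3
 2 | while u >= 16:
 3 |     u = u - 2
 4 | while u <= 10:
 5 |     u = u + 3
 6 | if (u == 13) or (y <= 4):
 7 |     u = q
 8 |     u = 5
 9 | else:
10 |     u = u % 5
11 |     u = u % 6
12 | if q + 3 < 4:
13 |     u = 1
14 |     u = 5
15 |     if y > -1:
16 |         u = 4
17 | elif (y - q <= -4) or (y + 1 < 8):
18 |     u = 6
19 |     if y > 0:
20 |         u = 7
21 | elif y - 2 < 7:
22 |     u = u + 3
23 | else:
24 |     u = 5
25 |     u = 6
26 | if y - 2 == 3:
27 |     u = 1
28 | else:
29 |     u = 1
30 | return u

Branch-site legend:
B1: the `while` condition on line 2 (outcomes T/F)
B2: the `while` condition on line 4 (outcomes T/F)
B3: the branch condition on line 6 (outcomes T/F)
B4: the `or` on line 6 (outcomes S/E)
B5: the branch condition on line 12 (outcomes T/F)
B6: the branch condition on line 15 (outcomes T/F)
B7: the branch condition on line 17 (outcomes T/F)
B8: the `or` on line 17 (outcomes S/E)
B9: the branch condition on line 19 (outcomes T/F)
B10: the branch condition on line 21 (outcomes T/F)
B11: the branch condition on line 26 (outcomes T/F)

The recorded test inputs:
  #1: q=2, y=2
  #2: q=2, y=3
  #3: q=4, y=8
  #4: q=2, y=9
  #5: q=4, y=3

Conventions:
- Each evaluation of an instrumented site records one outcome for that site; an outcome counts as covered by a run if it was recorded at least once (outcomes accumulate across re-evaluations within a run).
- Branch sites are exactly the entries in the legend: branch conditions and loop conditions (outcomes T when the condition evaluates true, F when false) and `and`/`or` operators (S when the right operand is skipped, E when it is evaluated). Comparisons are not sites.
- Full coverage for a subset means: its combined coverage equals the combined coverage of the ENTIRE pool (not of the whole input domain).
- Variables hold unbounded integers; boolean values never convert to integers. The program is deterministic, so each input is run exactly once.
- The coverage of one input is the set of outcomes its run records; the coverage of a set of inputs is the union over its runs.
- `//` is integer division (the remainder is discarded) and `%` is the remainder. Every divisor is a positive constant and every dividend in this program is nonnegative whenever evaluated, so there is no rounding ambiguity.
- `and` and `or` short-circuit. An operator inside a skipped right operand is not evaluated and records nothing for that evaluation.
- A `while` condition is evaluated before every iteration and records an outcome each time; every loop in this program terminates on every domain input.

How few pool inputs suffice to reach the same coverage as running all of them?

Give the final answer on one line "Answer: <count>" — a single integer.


#1 (q=2, y=2) -> B1->F, B2->T, B2->T, B2->F, B4->E, B3->T, B5->F, B8->E, B7->T, B9->T, B11->F; covered: B1=F, B2=T, B2=F, B3=T, B4=E, B5=F, B7=T, B8=E, B9=T, B11=F
#2 (q=2, y=3) -> B1->F, B2->T, B2->T, B2->F, B4->E, B3->T, B5->F, B8->E, B7->T, B9->T, B11->F; covered: B1=F, B2=T, B2=F, B3=T, B4=E, B5=F, B7=T, B8=E, B9=T, B11=F
#3 (q=4, y=8) -> B1->F, B2->F, B4->E, B3->F, B5->F, B8->E, B7->F, B10->T, B11->F; covered: B1=F, B2=F, B3=F, B4=E, B5=F, B7=F, B8=E, B10=T, B11=F
#4 (q=2, y=9) -> B1->F, B2->F, B4->E, B3->F, B5->F, B8->E, B7->F, B10->F, B11->F; covered: B1=F, B2=F, B3=F, B4=E, B5=F, B7=F, B8=E, B10=F, B11=F
#5 (q=4, y=3) -> B1->F, B2->T, B2->T, B2->F, B4->E, B3->T, B5->F, B8->E, B7->T, B9->T, B11->F; covered: B1=F, B2=T, B2=F, B3=T, B4=E, B5=F, B7=T, B8=E, B9=T, B11=F
the full pool covers 14 outcomes: B1=F, B2=T, B2=F, B3=T, B3=F, B4=E, B5=F, B7=T, B7=F, B8=E, B9=T, B10=T, B10=F, B11=F
no size-1 subset reaches all 14 outcomes (best union: 10/14)
no size-2 subset reaches all 14 outcomes (best union: 13/14)
inputs {1, 3, 4} (size 3) cover everything; no size-3 subset with a lexicographically smaller index list covers all 14
Answer: 3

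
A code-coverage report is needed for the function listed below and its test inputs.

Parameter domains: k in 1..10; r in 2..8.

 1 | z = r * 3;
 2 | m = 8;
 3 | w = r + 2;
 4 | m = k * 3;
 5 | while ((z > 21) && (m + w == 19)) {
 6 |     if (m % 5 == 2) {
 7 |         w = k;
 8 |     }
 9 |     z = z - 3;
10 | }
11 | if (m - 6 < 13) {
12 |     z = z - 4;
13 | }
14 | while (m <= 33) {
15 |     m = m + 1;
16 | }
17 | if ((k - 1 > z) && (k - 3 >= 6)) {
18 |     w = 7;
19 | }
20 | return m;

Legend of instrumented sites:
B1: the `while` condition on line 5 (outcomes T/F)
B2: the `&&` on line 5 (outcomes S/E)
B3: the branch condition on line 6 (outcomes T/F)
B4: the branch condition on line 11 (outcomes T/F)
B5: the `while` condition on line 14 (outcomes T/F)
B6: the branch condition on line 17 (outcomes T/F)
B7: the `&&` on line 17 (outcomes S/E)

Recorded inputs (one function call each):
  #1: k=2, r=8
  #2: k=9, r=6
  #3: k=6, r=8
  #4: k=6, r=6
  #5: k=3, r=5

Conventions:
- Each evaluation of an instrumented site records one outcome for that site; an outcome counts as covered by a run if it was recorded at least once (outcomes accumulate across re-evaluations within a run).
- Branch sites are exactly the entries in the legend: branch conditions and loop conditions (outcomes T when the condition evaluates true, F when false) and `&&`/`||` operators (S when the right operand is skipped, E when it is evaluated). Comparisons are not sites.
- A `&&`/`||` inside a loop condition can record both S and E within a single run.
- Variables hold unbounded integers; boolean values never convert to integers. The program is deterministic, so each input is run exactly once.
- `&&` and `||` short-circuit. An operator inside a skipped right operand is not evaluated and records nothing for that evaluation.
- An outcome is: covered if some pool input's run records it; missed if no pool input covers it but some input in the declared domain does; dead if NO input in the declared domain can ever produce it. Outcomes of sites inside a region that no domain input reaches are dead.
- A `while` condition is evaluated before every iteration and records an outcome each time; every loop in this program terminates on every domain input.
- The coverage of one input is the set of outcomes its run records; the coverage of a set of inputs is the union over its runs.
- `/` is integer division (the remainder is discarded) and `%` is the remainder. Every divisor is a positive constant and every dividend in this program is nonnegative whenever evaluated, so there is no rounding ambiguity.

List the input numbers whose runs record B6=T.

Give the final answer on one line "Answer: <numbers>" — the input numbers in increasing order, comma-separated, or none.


input #1 (k=2, r=8): does not produce B6=T
input #2 (k=9, r=6): does not produce B6=T
input #3 (k=6, r=8): does not produce B6=T
input #4 (k=6, r=6): does not produce B6=T
input #5 (k=3, r=5): does not produce B6=T
Answer: none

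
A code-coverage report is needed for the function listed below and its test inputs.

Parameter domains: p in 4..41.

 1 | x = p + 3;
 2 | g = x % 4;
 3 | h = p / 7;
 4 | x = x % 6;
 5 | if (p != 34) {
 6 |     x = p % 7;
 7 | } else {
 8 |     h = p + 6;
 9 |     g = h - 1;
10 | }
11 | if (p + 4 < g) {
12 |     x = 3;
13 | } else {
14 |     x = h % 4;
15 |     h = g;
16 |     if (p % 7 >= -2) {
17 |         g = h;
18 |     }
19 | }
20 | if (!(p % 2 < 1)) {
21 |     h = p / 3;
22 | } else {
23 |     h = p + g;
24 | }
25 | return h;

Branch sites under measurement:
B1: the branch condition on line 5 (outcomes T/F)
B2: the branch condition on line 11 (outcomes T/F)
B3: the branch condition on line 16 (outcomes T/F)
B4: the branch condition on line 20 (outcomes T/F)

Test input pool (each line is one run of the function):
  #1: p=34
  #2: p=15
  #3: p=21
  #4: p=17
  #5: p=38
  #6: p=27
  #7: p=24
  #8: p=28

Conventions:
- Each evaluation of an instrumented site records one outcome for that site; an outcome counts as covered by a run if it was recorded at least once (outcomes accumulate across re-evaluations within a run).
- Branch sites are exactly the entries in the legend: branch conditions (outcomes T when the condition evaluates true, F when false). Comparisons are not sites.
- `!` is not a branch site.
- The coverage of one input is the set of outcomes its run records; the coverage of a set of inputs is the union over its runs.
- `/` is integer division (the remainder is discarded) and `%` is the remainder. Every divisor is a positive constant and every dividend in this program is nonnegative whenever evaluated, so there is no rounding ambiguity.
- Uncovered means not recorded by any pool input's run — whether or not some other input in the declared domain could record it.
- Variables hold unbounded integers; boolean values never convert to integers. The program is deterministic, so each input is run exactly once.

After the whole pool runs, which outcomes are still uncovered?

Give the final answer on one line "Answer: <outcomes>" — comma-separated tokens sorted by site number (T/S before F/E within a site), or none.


input #1, p=34: events B1->F, B2->T, B4->F; outcomes B1=F, B2=T, B4=F
input #2, p=15: events B1->T, B2->F, B3->T, B4->T; outcomes B1=T, B2=F, B3=T, B4=T
input #3, p=21: events B1->T, B2->F, B3->T, B4->T; outcomes B1=T, B2=F, B3=T, B4=T
input #4, p=17: events B1->T, B2->F, B3->T, B4->T; outcomes B1=T, B2=F, B3=T, B4=T
input #5, p=38: events B1->T, B2->F, B3->T, B4->F; outcomes B1=T, B2=F, B3=T, B4=F
input #6, p=27: events B1->T, B2->F, B3->T, B4->T; outcomes B1=T, B2=F, B3=T, B4=T
input #7, p=24: events B1->T, B2->F, B3->T, B4->F; outcomes B1=T, B2=F, B3=T, B4=F
input #8, p=28: events B1->T, B2->F, B3->T, B4->F; outcomes B1=T, B2=F, B3=T, B4=F
union over the pool: B1=T, B1=F, B2=T, B2=F, B3=T, B4=T, B4=F
uncovered (1 of 8): B3=F
Answer: B3=F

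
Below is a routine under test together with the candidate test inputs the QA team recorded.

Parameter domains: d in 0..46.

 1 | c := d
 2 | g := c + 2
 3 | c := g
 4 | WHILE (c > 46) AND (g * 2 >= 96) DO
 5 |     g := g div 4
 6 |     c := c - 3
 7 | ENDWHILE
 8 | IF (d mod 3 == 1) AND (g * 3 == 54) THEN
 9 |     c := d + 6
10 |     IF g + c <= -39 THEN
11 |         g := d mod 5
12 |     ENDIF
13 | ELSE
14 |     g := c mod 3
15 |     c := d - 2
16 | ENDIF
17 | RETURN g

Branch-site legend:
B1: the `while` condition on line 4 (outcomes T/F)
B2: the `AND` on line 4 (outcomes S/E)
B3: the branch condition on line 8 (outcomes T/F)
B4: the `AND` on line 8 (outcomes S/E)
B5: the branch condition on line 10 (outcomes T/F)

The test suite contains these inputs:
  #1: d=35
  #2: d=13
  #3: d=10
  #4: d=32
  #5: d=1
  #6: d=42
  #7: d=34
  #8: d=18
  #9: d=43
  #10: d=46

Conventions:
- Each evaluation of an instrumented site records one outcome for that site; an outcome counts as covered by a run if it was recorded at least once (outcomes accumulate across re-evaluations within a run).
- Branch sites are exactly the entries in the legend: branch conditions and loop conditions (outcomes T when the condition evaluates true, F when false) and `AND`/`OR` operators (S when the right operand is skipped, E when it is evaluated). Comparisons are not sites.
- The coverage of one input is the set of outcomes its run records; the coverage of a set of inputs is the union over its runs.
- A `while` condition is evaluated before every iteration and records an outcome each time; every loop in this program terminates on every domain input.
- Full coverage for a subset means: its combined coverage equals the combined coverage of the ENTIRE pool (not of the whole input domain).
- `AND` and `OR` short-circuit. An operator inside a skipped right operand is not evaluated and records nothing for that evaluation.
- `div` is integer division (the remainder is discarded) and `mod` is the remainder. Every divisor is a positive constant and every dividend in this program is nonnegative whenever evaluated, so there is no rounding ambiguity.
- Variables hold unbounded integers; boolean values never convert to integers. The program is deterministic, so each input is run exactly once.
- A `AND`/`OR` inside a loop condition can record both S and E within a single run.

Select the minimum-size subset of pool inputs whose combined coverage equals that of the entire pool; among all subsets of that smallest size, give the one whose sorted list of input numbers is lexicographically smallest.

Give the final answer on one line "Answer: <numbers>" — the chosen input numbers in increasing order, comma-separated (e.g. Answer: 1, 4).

#1 (d=35) -> B2->S, B1->F, B4->S, B3->F; covered: B1=F, B2=S, B3=F, B4=S
#2 (d=13) -> B2->S, B1->F, B4->E, B3->F; covered: B1=F, B2=S, B3=F, B4=E
#3 (d=10) -> B2->S, B1->F, B4->E, B3->F; covered: B1=F, B2=S, B3=F, B4=E
#4 (d=32) -> B2->S, B1->F, B4->S, B3->F; covered: B1=F, B2=S, B3=F, B4=S
#5 (d=1) -> B2->S, B1->F, B4->E, B3->F; covered: B1=F, B2=S, B3=F, B4=E
#6 (d=42) -> B2->S, B1->F, B4->S, B3->F; covered: B1=F, B2=S, B3=F, B4=S
#7 (d=34) -> B2->S, B1->F, B4->E, B3->F; covered: B1=F, B2=S, B3=F, B4=E
#8 (d=18) -> B2->S, B1->F, B4->S, B3->F; covered: B1=F, B2=S, B3=F, B4=S
#9 (d=43) -> B2->S, B1->F, B4->E, B3->F; covered: B1=F, B2=S, B3=F, B4=E
#10 (d=46) -> B2->E, B1->T, B2->S, B1->F, B4->E, B3->F; covered: B1=T, B1=F, B2=S, B2=E, B3=F, B4=E
pool-wide coverage (7 outcomes): B1=T, B1=F, B2=S, B2=E, B3=F, B4=S, B4=E
checked all size-1 subsets: none covers 7 outcomes (max 6/7)
size 2: inputs {1, 10} cover all 7 outcomes, and no lexicographically smaller subset of this size does

Answer: 1, 10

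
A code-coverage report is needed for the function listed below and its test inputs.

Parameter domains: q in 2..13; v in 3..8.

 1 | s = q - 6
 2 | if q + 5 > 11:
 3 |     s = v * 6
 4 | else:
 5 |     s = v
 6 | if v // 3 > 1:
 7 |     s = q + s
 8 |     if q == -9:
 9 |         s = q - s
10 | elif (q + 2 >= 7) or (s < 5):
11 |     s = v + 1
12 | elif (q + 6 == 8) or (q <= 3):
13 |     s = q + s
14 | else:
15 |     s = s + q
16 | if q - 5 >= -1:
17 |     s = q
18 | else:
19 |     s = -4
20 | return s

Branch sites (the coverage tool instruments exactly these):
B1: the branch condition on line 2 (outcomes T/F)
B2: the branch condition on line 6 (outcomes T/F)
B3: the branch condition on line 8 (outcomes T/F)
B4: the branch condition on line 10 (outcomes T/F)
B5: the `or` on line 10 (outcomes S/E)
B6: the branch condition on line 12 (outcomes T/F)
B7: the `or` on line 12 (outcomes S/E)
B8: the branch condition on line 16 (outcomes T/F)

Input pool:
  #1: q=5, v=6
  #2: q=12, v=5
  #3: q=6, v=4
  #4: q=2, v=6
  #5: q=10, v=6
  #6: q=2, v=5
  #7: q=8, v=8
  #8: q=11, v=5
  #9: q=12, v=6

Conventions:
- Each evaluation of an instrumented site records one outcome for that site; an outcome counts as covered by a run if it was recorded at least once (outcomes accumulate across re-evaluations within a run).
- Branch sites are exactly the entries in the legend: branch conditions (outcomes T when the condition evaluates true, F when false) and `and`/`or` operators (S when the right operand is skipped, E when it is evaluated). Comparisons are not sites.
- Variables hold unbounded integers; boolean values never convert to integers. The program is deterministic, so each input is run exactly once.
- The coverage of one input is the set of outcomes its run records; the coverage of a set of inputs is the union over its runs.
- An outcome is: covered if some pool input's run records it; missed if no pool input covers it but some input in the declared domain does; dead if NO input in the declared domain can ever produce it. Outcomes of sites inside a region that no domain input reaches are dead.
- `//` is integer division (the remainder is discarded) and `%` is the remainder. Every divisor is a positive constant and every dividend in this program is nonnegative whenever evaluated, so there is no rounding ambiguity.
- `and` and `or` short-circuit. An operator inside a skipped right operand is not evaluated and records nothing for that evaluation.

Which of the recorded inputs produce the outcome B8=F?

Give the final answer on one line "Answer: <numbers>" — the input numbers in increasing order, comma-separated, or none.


input #1 (q=5, v=6): never hits B8=F
input #2 (q=12, v=5): never hits B8=F
input #3 (q=6, v=4): never hits B8=F
input #4 (q=2, v=6): hits B8=F
input #5 (q=10, v=6): never hits B8=F
input #6 (q=2, v=5): hits B8=F
input #7 (q=8, v=8): never hits B8=F
input #8 (q=11, v=5): never hits B8=F
input #9 (q=12, v=6): never hits B8=F
Answer: 4, 6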